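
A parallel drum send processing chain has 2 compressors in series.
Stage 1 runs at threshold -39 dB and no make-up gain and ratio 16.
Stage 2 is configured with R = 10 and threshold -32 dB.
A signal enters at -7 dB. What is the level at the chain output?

Stage 1: overshoot 32 dB → 32/16 = 2 dB → -37 dB.
Stage 2: -37 dB ≤ -32 dB, so stage 2 doesn't engage; output -37 dB.

-37 dB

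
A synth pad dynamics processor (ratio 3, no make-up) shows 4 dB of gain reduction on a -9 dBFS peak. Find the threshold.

-15 dBFS

Gain reduction = -9 − (-13) = 4 dB; output overshoot = GR / (R − 1) = 4 / 2 = 2 dB.
Threshold = output − output overshoot = -13 − 2 = -15 dBFS.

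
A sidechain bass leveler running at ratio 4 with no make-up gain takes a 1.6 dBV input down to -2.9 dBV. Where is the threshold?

-4.4 dBV

Let T be the threshold. Output overshoot = (input overshoot)/R, so -2.9 − T = (1.6 − T)/4.
4·(-2.9 − T) = 1.6 − T → 3·T = -11.6 − 1.6 = -13.2.
T = -13.2/3 = -4.4 dBV.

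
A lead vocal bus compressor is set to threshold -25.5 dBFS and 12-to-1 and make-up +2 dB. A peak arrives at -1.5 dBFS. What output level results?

The input is 24 dB above the -25.5 dBFS threshold.
12:1 compression reduces that to 24/12 = 2 dB over.
Output = -25.5 + 2 = -23.5 dBFS; make-up adds 2 dB, giving -21.5 dBFS.

-21.5 dBFS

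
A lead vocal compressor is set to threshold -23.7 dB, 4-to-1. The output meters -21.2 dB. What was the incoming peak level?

-13.7 dB

That's 2.5 dB above the -23.7 dB threshold.
Input overshoot = R × output overshoot = 10 dB → input = -23.7 + 10 = -13.7 dB.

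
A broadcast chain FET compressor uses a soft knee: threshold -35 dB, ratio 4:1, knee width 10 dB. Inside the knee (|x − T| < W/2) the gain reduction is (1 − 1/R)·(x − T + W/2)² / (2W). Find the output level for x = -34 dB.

x − T + W/2 = -34 − (-35) + 5 = 6.
GR = (1 − 1/4) × 6² / 20 = 0.75 × 36 / 20 = 1.35 dB.
Output = -34 − 1.35 = -35.35 dB.

-35.35 dB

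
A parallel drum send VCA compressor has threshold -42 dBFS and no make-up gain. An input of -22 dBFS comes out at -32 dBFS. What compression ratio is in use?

2:1

Input overshoot = -22 − (-42) = 20 dB; output overshoot = -32 − (-42) = 10 dB.
Ratio = 20 / 10 = 2.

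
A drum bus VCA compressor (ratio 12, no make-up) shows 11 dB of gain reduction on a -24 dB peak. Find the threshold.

-36 dB

Input is 12 dB above T (since output overshoot × R = input overshoot: (-35 − T)·12 = -24 − T gives T = -36 dB).
Check: -36 + (-24 − (-36))/12 = -36 + 1 = -35 dB. ✓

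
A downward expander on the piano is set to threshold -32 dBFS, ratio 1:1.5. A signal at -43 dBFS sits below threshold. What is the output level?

Below threshold, a 1:1.5 expander applies gain = (1.5−1)×(T − x) of attenuation.
(1.5−1) × 11 = 5.5 dB, so output = -43 − 5.5 = -48.5 dBFS.

-48.5 dBFS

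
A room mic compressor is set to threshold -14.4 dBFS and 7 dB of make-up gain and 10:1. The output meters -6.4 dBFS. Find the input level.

Before make-up, the level was -6.4 − 7 = -13.4 dBFS.
That's 1 dB above the -14.4 dBFS threshold.
Undo the ratio: input overshoot = 1 × 10 = 10 dB, giving input = -4.4 dBFS.

-4.4 dBFS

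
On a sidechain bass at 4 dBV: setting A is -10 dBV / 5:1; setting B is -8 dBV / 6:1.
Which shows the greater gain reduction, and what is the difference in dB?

A: GR = 14 − 14/5 = 11.2 dB.
B: GR = 12 − 12/6 = 10 dB.
Difference: 1.2 dB in favour of A.

A, by 1.2 dB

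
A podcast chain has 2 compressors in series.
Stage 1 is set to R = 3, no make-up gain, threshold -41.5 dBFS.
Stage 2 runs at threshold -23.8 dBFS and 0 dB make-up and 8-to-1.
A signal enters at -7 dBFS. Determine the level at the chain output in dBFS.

Stage 1: -7 dBFS is 34.5 dB over -41.5 dBFS; at 3:1 that becomes 11.5 dB over, giving -30 dBFS.
Stage 2: -30 dBFS ≤ -23.8 dBFS, so stage 2 doesn't engage; output -30 dBFS.

-30 dBFS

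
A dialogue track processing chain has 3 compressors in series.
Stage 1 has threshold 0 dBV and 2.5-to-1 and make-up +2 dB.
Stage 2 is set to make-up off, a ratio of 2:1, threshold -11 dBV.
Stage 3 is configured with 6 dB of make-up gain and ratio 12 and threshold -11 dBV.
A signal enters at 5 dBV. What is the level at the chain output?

Stage 1: 5 dBV is 5 dB over 0 dBV; at 2.5:1 that becomes 2 dB over, giving 2 dBV; +2 dB make-up → 4 dBV.
Stage 2: overshoot 15 dB → 15/2 = 7.5 dB → -3.5 dBV.
Stage 3: overshoot 7.5 dB → 7.5/12 = 0.625 dB → -10.375 dBV; +6 dB make-up → -4.375 dBV.

-4.375 dBV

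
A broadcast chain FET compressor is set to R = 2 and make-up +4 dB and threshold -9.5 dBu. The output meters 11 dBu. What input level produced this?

Stripping the +4 dB make-up gives 7 dBu at the gain stage.
That's 16.5 dB above the -9.5 dBu threshold.
Input overshoot = R × output overshoot = 33 dB → input = -9.5 + 33 = 23.5 dBu.

23.5 dBu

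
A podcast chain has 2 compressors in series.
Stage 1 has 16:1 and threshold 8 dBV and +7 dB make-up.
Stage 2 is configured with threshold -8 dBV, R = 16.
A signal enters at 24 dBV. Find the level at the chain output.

Stage 1: overshoot 16 dB → 16/16 = 1 dB → 9 dBV; +7 dB make-up → 16 dBV.
Stage 2: 16 dBV is 24 dB over -8 dBV; at 16:1 that becomes 1.5 dB over, giving -6.5 dBV.

-6.5 dBV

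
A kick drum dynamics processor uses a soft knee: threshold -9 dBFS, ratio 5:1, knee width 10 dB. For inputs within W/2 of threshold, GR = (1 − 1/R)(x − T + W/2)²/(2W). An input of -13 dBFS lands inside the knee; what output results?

-13.04 dBFS

x − T + W/2 = -13 − (-9) + 5 = 1.
GR = (1 − 1/5) × 1² / 20 = 0.8 × 1 / 20 = 0.04 dB.
Output = -13 − 0.04 = -13.04 dBFS.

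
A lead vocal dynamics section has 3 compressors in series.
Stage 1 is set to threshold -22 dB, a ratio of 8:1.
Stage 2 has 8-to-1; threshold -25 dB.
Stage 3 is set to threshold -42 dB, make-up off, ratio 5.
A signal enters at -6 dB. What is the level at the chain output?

Stage 1: -6 dB is 16 dB over -22 dB; at 8:1 that becomes 2 dB over, giving -20 dB.
Stage 2: -20 dB is 5 dB over -25 dB; at 8:1 that becomes 0.625 dB over, giving -24.375 dB.
Stage 3: -24.375 dB is 17.625 dB over -42 dB; at 5:1 that becomes 3.525 dB over, giving -38.475 dB.

-38.475 dB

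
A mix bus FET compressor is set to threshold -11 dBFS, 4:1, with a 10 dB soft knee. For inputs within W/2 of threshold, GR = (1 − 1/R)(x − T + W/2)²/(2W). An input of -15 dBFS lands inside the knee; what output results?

x − T + W/2 = -15 − (-11) + 5 = 1.
GR = (1 − 1/4) × 1² / 20 = 0.75 × 1 / 20 = 0.0375 dB.
Output = -15 − 0.0375 = -15.0375 dBFS.

-15.0375 dBFS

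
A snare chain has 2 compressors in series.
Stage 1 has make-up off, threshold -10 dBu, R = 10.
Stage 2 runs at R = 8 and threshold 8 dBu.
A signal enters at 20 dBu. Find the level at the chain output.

Stage 1: overshoot 30 dB → 30/10 = 3 dB → -7 dBu.
Stage 2: -7 dBu ≤ 8 dBu, so stage 2 doesn't engage; output -7 dBu.

-7 dBu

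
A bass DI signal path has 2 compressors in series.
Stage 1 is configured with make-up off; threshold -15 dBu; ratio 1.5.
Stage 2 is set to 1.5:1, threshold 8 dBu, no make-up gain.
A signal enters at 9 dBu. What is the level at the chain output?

1 dBu

Stage 1: 9 dBu is 24 dB over -15 dBu; at 1.5:1 that becomes 16 dB over, giving 1 dBu.
Stage 2: 1 dBu is at or below the 8 dBu threshold — no compression; output 1 dBu.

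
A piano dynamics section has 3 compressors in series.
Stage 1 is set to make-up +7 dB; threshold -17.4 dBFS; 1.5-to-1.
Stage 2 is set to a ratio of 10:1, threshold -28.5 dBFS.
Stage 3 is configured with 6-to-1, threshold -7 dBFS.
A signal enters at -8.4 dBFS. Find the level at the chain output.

-26.09 dBFS

Stage 1: overshoot 9 dB → 9/1.5 = 6 dB → -11.4 dBFS; +7 dB make-up → -4.4 dBFS.
Stage 2: overshoot 24.1 dB → 24.1/10 = 2.41 dB → -26.09 dBFS.
Stage 3: below threshold (-26.09 ≤ -7); passes unchanged; output -26.09 dBFS.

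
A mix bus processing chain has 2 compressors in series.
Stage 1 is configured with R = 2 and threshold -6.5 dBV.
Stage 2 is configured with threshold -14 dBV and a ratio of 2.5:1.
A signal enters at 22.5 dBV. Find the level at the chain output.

-5.2 dBV

Stage 1: overshoot 29 dB → 29/2 = 14.5 dB → 8 dBV.
Stage 2: 22 dB above -14 dBV, reduced 2.5:1 to 8.8 dB above → -5.2 dBV.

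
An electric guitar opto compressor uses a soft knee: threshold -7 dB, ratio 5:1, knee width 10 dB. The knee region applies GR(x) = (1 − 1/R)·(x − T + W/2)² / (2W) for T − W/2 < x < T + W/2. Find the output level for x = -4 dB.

x − T + W/2 = -4 − (-7) + 5 = 8.
GR = (1 − 1/5) × 8² / 20 = 0.8 × 64 / 20 = 2.56 dB.
Output = -4 − 2.56 = -6.56 dB.

-6.56 dB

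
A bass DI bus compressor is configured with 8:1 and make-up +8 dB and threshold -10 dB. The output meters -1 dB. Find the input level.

-2 dB

Stripping the +8 dB make-up gives -9 dB at the gain stage.
Post-compression overshoot = -9 − (-10) = 1 dB.
Undo the ratio: input overshoot = 1 × 8 = 8 dB, giving input = -2 dB.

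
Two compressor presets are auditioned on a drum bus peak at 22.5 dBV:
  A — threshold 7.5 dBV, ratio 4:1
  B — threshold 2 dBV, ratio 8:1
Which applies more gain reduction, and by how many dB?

A: 15 dB over, compressed to 3.75 dB over, so 11.25 dB of GR.
B: 20.5 dB over, compressed to 2.5625 dB over, so 17.9375 dB of GR.
Difference: 6.6875 dB in favour of B.

B, by 6.6875 dB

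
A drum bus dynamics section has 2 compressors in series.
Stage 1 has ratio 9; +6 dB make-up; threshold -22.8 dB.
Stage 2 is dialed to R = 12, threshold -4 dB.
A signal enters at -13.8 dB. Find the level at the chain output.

-15.8 dB

Stage 1: -13.8 dB is 9 dB over -22.8 dB; at 9:1 that becomes 1 dB over, giving -21.8 dB; +6 dB make-up → -15.8 dB.
Stage 2: below threshold (-15.8 ≤ -4); passes unchanged; output -15.8 dB.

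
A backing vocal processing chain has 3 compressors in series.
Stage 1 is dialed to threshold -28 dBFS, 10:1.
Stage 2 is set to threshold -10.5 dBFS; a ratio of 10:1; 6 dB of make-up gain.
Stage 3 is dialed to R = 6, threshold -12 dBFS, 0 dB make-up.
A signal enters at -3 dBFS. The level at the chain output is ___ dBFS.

Stage 1: 25 dB above -28 dBFS, reduced 10:1 to 2.5 dB above → -25.5 dBFS.
Stage 2: -25.5 dBFS ≤ -10.5 dBFS, so stage 2 doesn't engage; make-up brings it to -19.5 dBFS.
Stage 3: -19.5 dBFS ≤ -12 dBFS, so stage 3 doesn't engage; output -19.5 dBFS.

-19.5 dBFS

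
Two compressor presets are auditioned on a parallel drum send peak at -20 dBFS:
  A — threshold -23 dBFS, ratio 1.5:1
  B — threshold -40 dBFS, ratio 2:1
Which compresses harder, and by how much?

B, by 9 dB

A: 3 dB over, compressed to 2 dB over, so 1 dB of GR.
B: 20 dB over, compressed to 10 dB over, so 10 dB of GR.
B reduces 9 dB more.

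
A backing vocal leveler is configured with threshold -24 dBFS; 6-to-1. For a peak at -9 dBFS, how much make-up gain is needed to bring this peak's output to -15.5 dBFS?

6 dB

The peak compresses to -24 + 15/6 = -21.5 dBFS.
To reach -15.5 dBFS requires -15.5 − (-21.5) = 6 dB of make-up.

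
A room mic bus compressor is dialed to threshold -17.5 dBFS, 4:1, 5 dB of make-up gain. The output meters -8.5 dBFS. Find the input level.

Before make-up, the level was -8.5 − 5 = -13.5 dBFS.
Post-compression overshoot = -13.5 − (-17.5) = 4 dB.
Undo the ratio: input overshoot = 4 × 4 = 16 dB, giving input = -1.5 dBFS.

-1.5 dBFS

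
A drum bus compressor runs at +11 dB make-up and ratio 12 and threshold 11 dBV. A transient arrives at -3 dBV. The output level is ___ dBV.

8 dBV

-3 dBV is 14 dB below the 11 dBV threshold, so no gain reduction is applied.
Make-up gain adds 11 dB: -3 + 11 = 8 dBV.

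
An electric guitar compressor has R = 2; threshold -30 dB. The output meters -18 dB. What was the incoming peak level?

-6 dB

That's 12 dB above the -30 dB threshold.
Before 2:1 compression the overshoot was 12 × 2 = 24 dB, so input = -30 + 24 = -6 dB.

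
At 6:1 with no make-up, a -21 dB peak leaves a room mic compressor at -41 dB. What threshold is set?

-45 dB

Gain reduction = -21 − (-41) = 20 dB; output overshoot = GR / (R − 1) = 20 / 5 = 4 dB.
Threshold = output − output overshoot = -41 − 4 = -45 dB.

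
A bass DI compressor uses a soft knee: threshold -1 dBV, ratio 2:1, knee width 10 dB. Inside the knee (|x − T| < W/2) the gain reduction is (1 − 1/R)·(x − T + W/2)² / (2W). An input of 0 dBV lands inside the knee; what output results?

-0.9 dBV

x − T + W/2 = 0 − (-1) + 5 = 6.
GR = (1 − 1/2) × 6² / 20 = 0.5 × 36 / 20 = 0.9 dB.
Output = 0 − 0.9 = -0.9 dBV.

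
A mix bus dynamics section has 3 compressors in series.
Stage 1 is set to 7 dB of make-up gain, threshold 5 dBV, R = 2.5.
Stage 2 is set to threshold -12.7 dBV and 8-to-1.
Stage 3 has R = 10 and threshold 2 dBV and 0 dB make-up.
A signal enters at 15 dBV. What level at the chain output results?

Stage 1: overshoot 10 dB → 10/2.5 = 4 dB → 9 dBV; +7 dB make-up → 16 dBV.
Stage 2: overshoot 28.7 dB → 28.7/8 = 3.5875 dB → -9.1125 dBV.
Stage 3: below threshold (-9.1125 ≤ 2); passes unchanged; output -9.1125 dBV.

-9.1125 dBV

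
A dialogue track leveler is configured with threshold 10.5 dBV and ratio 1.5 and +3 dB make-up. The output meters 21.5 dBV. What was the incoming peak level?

Before make-up, the level was 21.5 − 3 = 18.5 dBV.
Post-compression overshoot = 18.5 − 10.5 = 8 dB.
Undo the ratio: input overshoot = 8 × 1.5 = 12 dB, giving input = 22.5 dBV.

22.5 dBV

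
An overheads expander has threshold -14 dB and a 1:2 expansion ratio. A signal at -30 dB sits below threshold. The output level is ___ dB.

The input is 16 dB below the -14 dB threshold.
A 1:2 expander multiplies undershoot by 2: 16 × 2 = 32 dB below threshold.
Output = -14 − 32 = -46 dB.

-46 dB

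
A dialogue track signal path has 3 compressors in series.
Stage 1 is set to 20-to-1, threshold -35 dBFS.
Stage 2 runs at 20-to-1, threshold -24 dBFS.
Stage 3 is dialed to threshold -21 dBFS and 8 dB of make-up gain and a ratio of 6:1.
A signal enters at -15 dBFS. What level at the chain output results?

Stage 1: overshoot 20 dB → 20/20 = 1 dB → -34 dBFS.
Stage 2: -34 dBFS is at or below the -24 dBFS threshold — no compression; output -34 dBFS.
Stage 3: -34 dBFS is at or below the -21 dBFS threshold — no compression; make-up brings it to -26 dBFS.

-26 dBFS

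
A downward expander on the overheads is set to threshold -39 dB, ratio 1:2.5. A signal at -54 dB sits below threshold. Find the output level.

-76.5 dB

The input is 15 dB below the -39 dB threshold.
A 1:2.5 expander multiplies undershoot by 2.5: 15 × 2.5 = 37.5 dB below threshold.
Output = -39 − 37.5 = -76.5 dB.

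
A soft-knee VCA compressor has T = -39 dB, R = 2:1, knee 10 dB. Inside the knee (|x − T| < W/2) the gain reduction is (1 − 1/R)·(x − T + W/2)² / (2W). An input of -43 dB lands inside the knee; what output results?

x − T + W/2 = -43 − (-39) + 5 = 1.
GR = (1 − 1/2) × 1² / 20 = 0.5 × 1 / 20 = 0.025 dB.
Output = -43 − 0.025 = -43.025 dB.

-43.025 dB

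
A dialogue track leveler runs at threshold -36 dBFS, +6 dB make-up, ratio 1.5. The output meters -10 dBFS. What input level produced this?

Before make-up, the level was -10 − 6 = -16 dBFS.
The compressed level sits -16 − (-36) = 20 dB over threshold.
Input overshoot = R × output overshoot = 30 dB → input = -36 + 30 = -6 dBFS.

-6 dBFS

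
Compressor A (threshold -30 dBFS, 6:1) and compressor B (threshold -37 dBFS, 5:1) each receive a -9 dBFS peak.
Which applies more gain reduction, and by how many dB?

A: GR = 21 − 21/6 = 17.5 dB.
B: GR = 28 − 28/5 = 22.4 dB.
B reduces 4.9 dB more.

B, by 4.9 dB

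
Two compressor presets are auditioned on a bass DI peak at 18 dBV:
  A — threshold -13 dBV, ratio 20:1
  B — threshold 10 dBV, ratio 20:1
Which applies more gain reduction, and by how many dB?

A: GR = 31 − 31/20 = 29.45 dB.
B: GR = 8 − 8/20 = 7.6 dB.
Difference: 21.85 dB in favour of A.

A, by 21.85 dB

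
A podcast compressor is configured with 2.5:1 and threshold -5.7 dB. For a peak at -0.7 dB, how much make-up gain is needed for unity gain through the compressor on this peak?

3 dB

Overshoot 5 dB → 5/2.5 = 2 dB after compression, so the compressed level is -5.7 + 2 = -3.7 dB.
Make-up = target − compressed = -0.7 − (-3.7) = 3 dB.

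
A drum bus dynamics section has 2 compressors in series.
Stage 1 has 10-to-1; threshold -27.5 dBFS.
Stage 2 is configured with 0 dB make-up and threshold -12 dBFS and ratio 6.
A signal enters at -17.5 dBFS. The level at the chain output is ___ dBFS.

-26.5 dBFS

Stage 1: 10 dB above -27.5 dBFS, reduced 10:1 to 1 dB above → -26.5 dBFS.
Stage 2: -26.5 dBFS ≤ -12 dBFS, so stage 2 doesn't engage; output -26.5 dBFS.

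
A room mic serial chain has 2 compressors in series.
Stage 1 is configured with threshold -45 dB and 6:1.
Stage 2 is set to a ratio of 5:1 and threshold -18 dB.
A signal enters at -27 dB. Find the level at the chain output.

Stage 1: 18 dB above -45 dB, reduced 6:1 to 3 dB above → -42 dB.
Stage 2: below threshold (-42 ≤ -18); passes unchanged; output -42 dB.

-42 dB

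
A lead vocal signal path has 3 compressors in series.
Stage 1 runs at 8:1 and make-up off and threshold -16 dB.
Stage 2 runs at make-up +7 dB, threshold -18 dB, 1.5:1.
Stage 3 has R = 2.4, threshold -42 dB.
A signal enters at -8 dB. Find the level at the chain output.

-28.25 dB

Stage 1: 8 dB above -16 dB, reduced 8:1 to 1 dB above → -15 dB.
Stage 2: -15 dB is 3 dB over -18 dB; at 1.5:1 that becomes 2 dB over, giving -16 dB; +7 dB make-up → -9 dB.
Stage 3: 33 dB above -42 dB, reduced 2.4:1 to 13.75 dB above → -28.25 dB.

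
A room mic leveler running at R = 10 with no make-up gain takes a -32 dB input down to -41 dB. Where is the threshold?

-42 dB

Gain reduction = -32 − (-41) = 9 dB; output overshoot = GR / (R − 1) = 9 / 9 = 1 dB.
Threshold = output − output overshoot = -41 − 1 = -42 dB.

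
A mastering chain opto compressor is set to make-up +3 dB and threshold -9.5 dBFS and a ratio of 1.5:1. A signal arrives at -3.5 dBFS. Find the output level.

-2.5 dBFS

The input is 6 dB above the -9.5 dBFS threshold.
1.5:1 compression reduces that to 6/1.5 = 4 dB over.
Output = -9.5 + 4 = -5.5 dBFS; make-up adds 3 dB, giving -2.5 dBFS.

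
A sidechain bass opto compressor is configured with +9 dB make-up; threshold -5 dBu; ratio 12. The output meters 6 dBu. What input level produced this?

19 dBu

Remove make-up: 6 − 9 = -3 dBu.
The compressed level sits -3 − (-5) = 2 dB over threshold.
Input overshoot = R × output overshoot = 24 dB → input = -5 + 24 = 19 dBu.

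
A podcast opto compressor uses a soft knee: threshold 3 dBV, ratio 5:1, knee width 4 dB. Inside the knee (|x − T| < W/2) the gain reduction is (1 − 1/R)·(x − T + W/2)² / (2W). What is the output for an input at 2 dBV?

x − T + W/2 = 2 − 3 + 2 = 1.
GR = (1 − 1/5) × 1² / 8 = 0.8 × 1 / 8 = 0.1 dB.
Output = 2 − 0.1 = 1.9 dBV.

1.9 dBV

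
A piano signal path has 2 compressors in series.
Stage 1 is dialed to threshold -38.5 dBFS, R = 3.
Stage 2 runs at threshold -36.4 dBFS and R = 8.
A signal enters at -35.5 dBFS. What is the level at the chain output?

Stage 1: 3 dB above -38.5 dBFS, reduced 3:1 to 1 dB above → -37.5 dBFS.
Stage 2: below threshold (-37.5 ≤ -36.4); passes unchanged; output -37.5 dBFS.

-37.5 dBFS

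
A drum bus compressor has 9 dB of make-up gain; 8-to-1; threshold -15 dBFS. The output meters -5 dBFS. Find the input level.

-7 dBFS

Before make-up, the level was -5 − 9 = -14 dBFS.
That's 1 dB above the -15 dBFS threshold.
Before 8:1 compression the overshoot was 1 × 8 = 8 dB, so input = -15 + 8 = -7 dBFS.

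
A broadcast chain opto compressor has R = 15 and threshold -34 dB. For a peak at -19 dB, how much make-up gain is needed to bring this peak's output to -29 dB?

4 dB

Overshoot 15 dB → 15/15 = 1 dB after compression, so the compressed level is -34 + 1 = -33 dB.
Make-up = target − compressed = -29 − (-33) = 4 dB.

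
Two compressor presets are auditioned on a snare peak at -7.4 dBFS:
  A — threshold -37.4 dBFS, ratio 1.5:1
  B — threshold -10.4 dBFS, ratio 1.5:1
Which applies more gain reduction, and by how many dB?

A, by 9 dB

A: overshoot 30 dB → output overshoot 20 dB → GR 10 dB.
B: overshoot 3 dB → output overshoot 2 dB → GR 1 dB.
A applies 9 dB more gain reduction.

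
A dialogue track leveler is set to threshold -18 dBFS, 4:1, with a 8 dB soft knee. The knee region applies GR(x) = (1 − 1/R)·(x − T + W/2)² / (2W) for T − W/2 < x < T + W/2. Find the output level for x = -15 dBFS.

x − T + W/2 = -15 − (-18) + 4 = 7.
GR = (1 − 1/4) × 7² / 16 = 0.75 × 49 / 16 = 2.296875 dB.
Output = -15 − 2.296875 = -17.296875 dBFS.

-17.296875 dBFS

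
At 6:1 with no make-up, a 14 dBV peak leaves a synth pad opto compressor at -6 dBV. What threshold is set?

Input is 24 dB above T (since output overshoot × R = input overshoot: (-6 − T)·6 = 14 − T gives T = -10 dBV).
Check: -10 + (14 − (-10))/6 = -10 + 4 = -6 dBV. ✓

-10 dBV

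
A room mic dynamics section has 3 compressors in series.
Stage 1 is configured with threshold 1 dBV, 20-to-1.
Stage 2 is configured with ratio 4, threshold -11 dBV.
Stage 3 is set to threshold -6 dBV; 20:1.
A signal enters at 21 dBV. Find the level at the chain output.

-7.75 dBV

Stage 1: 20 dB above 1 dBV, reduced 20:1 to 1 dB above → 2 dBV.
Stage 2: overshoot 13 dB → 13/4 = 3.25 dB → -7.75 dBV.
Stage 3: below threshold (-7.75 ≤ -6); passes unchanged; output -7.75 dBV.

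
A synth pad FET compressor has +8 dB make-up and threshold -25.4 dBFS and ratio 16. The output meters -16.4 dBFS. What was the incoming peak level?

Remove make-up: -16.4 − 8 = -24.4 dBFS.
That's 1 dB above the -25.4 dBFS threshold.
Input overshoot = R × output overshoot = 16 dB → input = -25.4 + 16 = -9.4 dBFS.

-9.4 dBFS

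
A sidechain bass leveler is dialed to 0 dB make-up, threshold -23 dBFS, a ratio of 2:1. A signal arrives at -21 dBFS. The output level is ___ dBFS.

-21 dBFS sits 2 dB over threshold.
2:1 compression reduces that to 2/2 = 1 dB over.
So the level is -23 + 1 = -22 dBFS.

-22 dBFS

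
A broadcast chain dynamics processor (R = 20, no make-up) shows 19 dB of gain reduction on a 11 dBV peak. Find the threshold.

-9 dBV

Let T be the threshold. Output overshoot = (input overshoot)/R, so -8 − T = (11 − T)/20.
20·(-8 − T) = 11 − T → 19·T = -160 − 11 = -171.
T = -171/19 = -9 dBV.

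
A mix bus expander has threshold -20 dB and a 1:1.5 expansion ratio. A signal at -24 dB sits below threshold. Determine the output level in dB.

The input is 4 dB below the -20 dB threshold.
A 1:1.5 expander multiplies undershoot by 1.5: 4 × 1.5 = 6 dB below threshold.
Output = -20 − 6 = -26 dB.

-26 dB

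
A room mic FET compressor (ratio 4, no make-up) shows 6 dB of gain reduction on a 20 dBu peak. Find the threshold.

12 dBu

Let T be the threshold. Output overshoot = (input overshoot)/R, so 14 − T = (20 − T)/4.
4·(14 − T) = 20 − T → 3·T = 56 − 20 = 36.
T = 36/3 = 12 dBu.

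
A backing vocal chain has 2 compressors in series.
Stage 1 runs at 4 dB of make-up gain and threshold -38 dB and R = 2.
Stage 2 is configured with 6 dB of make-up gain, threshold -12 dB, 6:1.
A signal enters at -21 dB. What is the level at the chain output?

Stage 1: 17 dB above -38 dB, reduced 2:1 to 8.5 dB above → -29.5 dB; +4 dB make-up → -25.5 dB.
Stage 2: -25.5 dB is at or below the -12 dB threshold — no compression; make-up brings it to -19.5 dB.

-19.5 dB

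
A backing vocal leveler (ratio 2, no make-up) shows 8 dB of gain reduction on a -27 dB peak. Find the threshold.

-43 dB

Gain reduction = -27 − (-35) = 8 dB; output overshoot = GR / (R − 1) = 8 / 1 = 8 dB.
Threshold = output − output overshoot = -35 − 8 = -43 dB.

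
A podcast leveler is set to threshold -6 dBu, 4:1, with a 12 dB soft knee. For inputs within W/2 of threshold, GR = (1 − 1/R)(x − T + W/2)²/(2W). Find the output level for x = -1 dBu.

x − T + W/2 = -1 − (-6) + 6 = 11.
GR = (1 − 1/4) × 11² / 24 = 0.75 × 121 / 24 = 3.78125 dB.
Output = -1 − 3.78125 = -4.78125 dBu.

-4.78125 dBu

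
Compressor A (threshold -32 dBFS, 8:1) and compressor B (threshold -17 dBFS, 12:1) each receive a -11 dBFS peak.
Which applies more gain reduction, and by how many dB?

A, by 12.875 dB

A: 21 dB over, compressed to 2.625 dB over, so 18.375 dB of GR.
B: 6 dB over, compressed to 0.5 dB over, so 5.5 dB of GR.
A applies 12.875 dB more gain reduction.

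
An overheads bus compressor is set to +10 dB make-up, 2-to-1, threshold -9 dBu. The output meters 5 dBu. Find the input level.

Before make-up, the level was 5 − 10 = -5 dBu.
The compressed level sits -5 − (-9) = 4 dB over threshold.
Before 2:1 compression the overshoot was 4 × 2 = 8 dB, so input = -9 + 8 = -1 dBu.

-1 dBu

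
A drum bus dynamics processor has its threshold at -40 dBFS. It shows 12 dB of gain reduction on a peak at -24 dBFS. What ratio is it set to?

4:1

Input overshoot = -24 − (-40) = 16 dB.
Output overshoot = 16 − 12 = 4 dB.
Ratio = input overshoot / output overshoot = 16 / 4 = 4.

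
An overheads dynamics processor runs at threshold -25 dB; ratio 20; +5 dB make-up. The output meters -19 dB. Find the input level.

-5 dB

Before make-up, the level was -19 − 5 = -24 dB.
That's 1 dB above the -25 dB threshold.
Before 20:1 compression the overshoot was 1 × 20 = 20 dB, so input = -25 + 20 = -5 dB.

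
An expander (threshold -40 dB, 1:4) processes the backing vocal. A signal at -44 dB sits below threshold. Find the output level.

The input is 4 dB below the -40 dB threshold.
A 1:4 expander multiplies undershoot by 4: 4 × 4 = 16 dB below threshold.
Output = -40 − 16 = -56 dB.

-56 dB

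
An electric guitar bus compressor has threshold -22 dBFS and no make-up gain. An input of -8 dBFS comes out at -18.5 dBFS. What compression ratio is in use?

4:1

Input overshoot = -8 − (-22) = 14 dB; output overshoot = -18.5 − (-22) = 3.5 dB.
Ratio = 14 / 3.5 = 4.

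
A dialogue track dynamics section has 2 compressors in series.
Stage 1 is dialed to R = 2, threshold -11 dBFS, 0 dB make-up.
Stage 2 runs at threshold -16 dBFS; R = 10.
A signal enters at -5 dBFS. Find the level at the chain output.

-15.2 dBFS

Stage 1: overshoot 6 dB → 6/2 = 3 dB → -8 dBFS.
Stage 2: 8 dB above -16 dBFS, reduced 10:1 to 0.8 dB above → -15.2 dBFS.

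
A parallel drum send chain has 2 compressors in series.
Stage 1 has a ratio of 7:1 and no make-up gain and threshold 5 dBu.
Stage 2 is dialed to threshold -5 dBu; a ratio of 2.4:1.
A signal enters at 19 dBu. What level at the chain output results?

Stage 1: 19 dBu is 14 dB over 5 dBu; at 7:1 that becomes 2 dB over, giving 7 dBu.
Stage 2: 7 dBu is 12 dB over -5 dBu; at 2.4:1 that becomes 5 dB over, giving 0 dBu.

0 dBu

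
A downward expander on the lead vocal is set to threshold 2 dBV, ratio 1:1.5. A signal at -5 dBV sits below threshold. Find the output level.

-8.5 dBV

Undershoot = 2 − (-5) = 7 dB.
At 1:1.5, that expands to 10.5 dB under threshold.
Output = 2 − 10.5 = -8.5 dBV.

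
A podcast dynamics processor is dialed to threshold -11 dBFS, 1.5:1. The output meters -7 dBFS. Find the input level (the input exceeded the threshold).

-5 dBFS

Post-compression overshoot = -7 − (-11) = 4 dB.
Input overshoot = R × output overshoot = 6 dB → input = -11 + 6 = -5 dBFS.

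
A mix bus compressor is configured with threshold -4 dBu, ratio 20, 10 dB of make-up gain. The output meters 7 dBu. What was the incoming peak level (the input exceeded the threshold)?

16 dBu

Remove make-up: 7 − 10 = -3 dBu.
That's 1 dB above the -4 dBu threshold.
Input overshoot = R × output overshoot = 20 dB → input = -4 + 20 = 16 dBu.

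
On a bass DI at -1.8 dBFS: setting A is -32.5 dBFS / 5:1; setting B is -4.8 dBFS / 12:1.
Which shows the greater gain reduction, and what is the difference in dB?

A, by 21.81 dB

A: overshoot 30.7 dB → output overshoot 6.14 dB → GR 24.56 dB.
B: overshoot 3 dB → output overshoot 0.25 dB → GR 2.75 dB.
Difference: 21.81 dB in favour of A.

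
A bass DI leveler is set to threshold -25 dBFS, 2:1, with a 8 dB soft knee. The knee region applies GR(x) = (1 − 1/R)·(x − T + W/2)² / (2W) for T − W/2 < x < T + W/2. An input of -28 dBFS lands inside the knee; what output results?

x − T + W/2 = -28 − (-25) + 4 = 1.
GR = (1 − 1/2) × 1² / 16 = 0.5 × 1 / 16 = 0.03125 dB.
Output = -28 − 0.03125 = -28.03125 dBFS.

-28.03125 dBFS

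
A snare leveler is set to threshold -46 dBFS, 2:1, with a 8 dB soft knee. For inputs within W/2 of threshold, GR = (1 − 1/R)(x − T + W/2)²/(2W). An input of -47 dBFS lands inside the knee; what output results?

x − T + W/2 = -47 − (-46) + 4 = 3.
GR = (1 − 1/2) × 3² / 16 = 0.5 × 9 / 16 = 0.28125 dB.
Output = -47 − 0.28125 = -47.28125 dBFS.

-47.28125 dBFS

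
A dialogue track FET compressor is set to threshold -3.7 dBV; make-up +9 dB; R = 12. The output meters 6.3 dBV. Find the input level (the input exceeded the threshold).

8.3 dBV

Remove make-up: 6.3 − 9 = -2.7 dBV.
The compressed level sits -2.7 − (-3.7) = 1 dB over threshold.
Undo the ratio: input overshoot = 1 × 12 = 12 dB, giving input = 8.3 dBV.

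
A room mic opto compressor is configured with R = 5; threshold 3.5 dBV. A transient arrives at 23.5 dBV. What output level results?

7.5 dBV

Overshoot: 23.5 − 3.5 = 20 dB.
At 5:1 the overshoot is divided by 5, leaving 4 dB above threshold.
That puts the output at 7.5 dBV.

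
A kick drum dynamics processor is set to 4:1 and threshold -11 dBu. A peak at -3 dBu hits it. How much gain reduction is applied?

The signal is 8 dB above threshold.
After 4:1 compression the overshoot becomes 8/4 = 2 dB.
GR = overshoot in − overshoot out = 8 − 2 = 6 dB.

6 dB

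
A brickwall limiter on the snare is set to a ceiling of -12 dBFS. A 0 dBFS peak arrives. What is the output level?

The limiter clamps the peak to its -12 dBFS ceiling.

-12 dBFS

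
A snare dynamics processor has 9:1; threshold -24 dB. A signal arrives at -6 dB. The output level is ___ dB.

-22 dB

The input is 18 dB above the -24 dB threshold.
The 18 dB excess becomes 2 dB after 9:1 reduction.
That puts the output at -22 dB.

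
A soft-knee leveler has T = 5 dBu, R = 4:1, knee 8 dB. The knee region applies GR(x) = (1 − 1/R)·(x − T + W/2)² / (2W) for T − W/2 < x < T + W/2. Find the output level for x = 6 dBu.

x − T + W/2 = 6 − 5 + 4 = 5.
GR = (1 − 1/4) × 5² / 16 = 0.75 × 25 / 16 = 1.171875 dB.
Output = 6 − 1.171875 = 4.828125 dBu.

4.828125 dBu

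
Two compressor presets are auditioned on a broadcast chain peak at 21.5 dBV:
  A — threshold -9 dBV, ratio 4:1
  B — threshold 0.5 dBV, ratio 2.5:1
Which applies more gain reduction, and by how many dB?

A: 30.5 dB over, compressed to 7.625 dB over, so 22.875 dB of GR.
B: 21 dB over, compressed to 8.4 dB over, so 12.6 dB of GR.
Difference: 10.275 dB in favour of A.

A, by 10.275 dB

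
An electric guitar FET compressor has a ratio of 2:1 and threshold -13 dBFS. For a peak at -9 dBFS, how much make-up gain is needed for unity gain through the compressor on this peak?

2 dB

The peak compresses to -13 + 4/2 = -11 dBFS.
To reach -9 dBFS requires -9 − (-11) = 2 dB of make-up.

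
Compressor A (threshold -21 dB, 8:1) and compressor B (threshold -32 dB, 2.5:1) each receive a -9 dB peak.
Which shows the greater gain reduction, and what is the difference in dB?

A: 12 dB over, compressed to 1.5 dB over, so 10.5 dB of GR.
B: 23 dB over, compressed to 9.2 dB over, so 13.8 dB of GR.
Difference: 3.3 dB in favour of B.

B, by 3.3 dB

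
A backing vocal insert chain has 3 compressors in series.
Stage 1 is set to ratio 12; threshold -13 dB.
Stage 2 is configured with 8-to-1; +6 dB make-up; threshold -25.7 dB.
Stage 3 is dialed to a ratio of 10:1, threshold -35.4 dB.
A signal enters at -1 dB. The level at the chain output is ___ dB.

Stage 1: overshoot 12 dB → 12/12 = 1 dB → -12 dB.
Stage 2: 13.7 dB above -25.7 dB, reduced 8:1 to 1.7125 dB above → -23.9875 dB; +6 dB make-up → -17.9875 dB.
Stage 3: overshoot 17.4125 dB → 17.4125/10 = 1.74125 dB → -33.65875 dB.

-33.65875 dB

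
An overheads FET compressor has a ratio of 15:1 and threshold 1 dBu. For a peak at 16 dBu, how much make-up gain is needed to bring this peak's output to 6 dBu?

Overshoot 15 dB → 15/15 = 1 dB after compression, so the compressed level is 1 + 1 = 2 dBu.
Make-up = target − compressed = 6 − 2 = 4 dB.

4 dB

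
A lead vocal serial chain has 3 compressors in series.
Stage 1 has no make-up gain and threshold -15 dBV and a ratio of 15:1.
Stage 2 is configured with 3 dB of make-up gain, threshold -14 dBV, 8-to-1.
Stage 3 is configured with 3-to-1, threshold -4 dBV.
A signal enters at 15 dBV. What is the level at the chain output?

-10.875 dBV

Stage 1: 30 dB above -15 dBV, reduced 15:1 to 2 dB above → -13 dBV.
Stage 2: 1 dB above -14 dBV, reduced 8:1 to 0.125 dB above → -13.875 dBV; +3 dB make-up → -10.875 dBV.
Stage 3: -10.875 dBV is at or below the -4 dBV threshold — no compression; output -10.875 dBV.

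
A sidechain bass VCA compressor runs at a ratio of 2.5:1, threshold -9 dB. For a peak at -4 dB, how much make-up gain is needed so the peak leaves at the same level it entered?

Overshoot 5 dB → 5/2.5 = 2 dB after compression, so the compressed level is -9 + 2 = -7 dB.
Make-up = target − compressed = -4 − (-7) = 3 dB.

3 dB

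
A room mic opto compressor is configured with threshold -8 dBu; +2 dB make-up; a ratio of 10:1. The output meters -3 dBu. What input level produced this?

Before make-up, the level was -3 − 2 = -5 dBu.
That's 3 dB above the -8 dBu threshold.
Input overshoot = R × output overshoot = 30 dB → input = -8 + 30 = 22 dBu.

22 dBu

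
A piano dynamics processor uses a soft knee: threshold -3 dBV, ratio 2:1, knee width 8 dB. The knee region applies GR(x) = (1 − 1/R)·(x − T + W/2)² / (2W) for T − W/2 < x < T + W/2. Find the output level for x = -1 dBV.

x − T + W/2 = -1 − (-3) + 4 = 6.
GR = (1 − 1/2) × 6² / 16 = 0.5 × 36 / 16 = 1.125 dB.
Output = -1 − 1.125 = -2.125 dBV.

-2.125 dBV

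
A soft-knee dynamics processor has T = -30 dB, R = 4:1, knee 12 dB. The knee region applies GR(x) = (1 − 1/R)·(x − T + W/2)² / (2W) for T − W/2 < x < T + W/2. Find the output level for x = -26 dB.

x − T + W/2 = -26 − (-30) + 6 = 10.
GR = (1 − 1/4) × 10² / 24 = 0.75 × 100 / 24 = 3.125 dB.
Output = -26 − 3.125 = -29.125 dB.

-29.125 dB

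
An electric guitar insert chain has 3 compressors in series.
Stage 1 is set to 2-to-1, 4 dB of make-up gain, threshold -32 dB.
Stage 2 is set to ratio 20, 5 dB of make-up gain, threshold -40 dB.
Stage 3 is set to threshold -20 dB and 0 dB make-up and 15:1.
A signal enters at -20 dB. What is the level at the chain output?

Stage 1: -20 dB is 12 dB over -32 dB; at 2:1 that becomes 6 dB over, giving -26 dB; +4 dB make-up → -22 dB.
Stage 2: -22 dB is 18 dB over -40 dB; at 20:1 that becomes 0.9 dB over, giving -39.1 dB; +5 dB make-up → -34.1 dB.
Stage 3: below threshold (-34.1 ≤ -20); passes unchanged; output -34.1 dB.

-34.1 dB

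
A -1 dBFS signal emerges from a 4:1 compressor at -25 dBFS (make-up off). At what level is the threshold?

Gain reduction = -1 − (-25) = 24 dB; output overshoot = GR / (R − 1) = 24 / 3 = 8 dB.
Threshold = output − output overshoot = -25 − 8 = -33 dBFS.

-33 dBFS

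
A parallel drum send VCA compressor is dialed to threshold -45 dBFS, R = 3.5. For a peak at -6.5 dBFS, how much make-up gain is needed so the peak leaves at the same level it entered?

27.5 dB

Without make-up, output = threshold + overshoot/3.5 = -45 + 11 = -34 dBFS.
Gap to target: 27.5 dB.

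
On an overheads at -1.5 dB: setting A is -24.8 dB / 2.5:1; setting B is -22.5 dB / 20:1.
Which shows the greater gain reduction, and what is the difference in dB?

A: 23.3 dB over, compressed to 9.32 dB over, so 13.98 dB of GR.
B: 21 dB over, compressed to 1.05 dB over, so 19.95 dB of GR.
B reduces 5.97 dB more.

B, by 5.97 dB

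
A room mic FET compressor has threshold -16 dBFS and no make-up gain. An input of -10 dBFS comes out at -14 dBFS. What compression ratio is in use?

3:1

Input overshoot = -10 − (-16) = 6 dB; output overshoot = -14 − (-16) = 2 dB.
Ratio = 6 / 2 = 3.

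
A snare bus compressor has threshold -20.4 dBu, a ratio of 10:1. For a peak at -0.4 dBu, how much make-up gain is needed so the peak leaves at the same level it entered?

18 dB

The peak compresses to -20.4 + 20/10 = -18.4 dBu.
To reach -0.4 dBu requires -0.4 − (-18.4) = 18 dB of make-up.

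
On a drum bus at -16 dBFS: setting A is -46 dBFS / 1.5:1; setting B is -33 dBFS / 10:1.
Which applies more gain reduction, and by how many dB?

A: 30 dB over, compressed to 20 dB over, so 10 dB of GR.
B: 17 dB over, compressed to 1.7 dB over, so 15.3 dB of GR.
B applies 5.3 dB more gain reduction.

B, by 5.3 dB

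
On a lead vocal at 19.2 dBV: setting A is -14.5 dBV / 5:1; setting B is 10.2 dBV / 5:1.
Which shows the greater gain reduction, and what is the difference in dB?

A: 33.7 dB over, compressed to 6.74 dB over, so 26.96 dB of GR.
B: 9 dB over, compressed to 1.8 dB over, so 7.2 dB of GR.
A reduces 19.76 dB more.

A, by 19.76 dB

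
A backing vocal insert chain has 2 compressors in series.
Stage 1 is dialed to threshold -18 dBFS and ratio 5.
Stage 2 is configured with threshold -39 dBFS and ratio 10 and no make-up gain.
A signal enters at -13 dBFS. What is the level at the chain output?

-36.8 dBFS

Stage 1: overshoot 5 dB → 5/5 = 1 dB → -17 dBFS.
Stage 2: 22 dB above -39 dBFS, reduced 10:1 to 2.2 dB above → -36.8 dBFS.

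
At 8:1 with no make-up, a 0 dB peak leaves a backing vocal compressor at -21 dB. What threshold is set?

Let T be the threshold. Output overshoot = (input overshoot)/R, so -21 − T = (0 − T)/8.
8·(-21 − T) = 0 − T → 7·T = -168 − 0 = -168.
T = -168/7 = -24 dB.

-24 dB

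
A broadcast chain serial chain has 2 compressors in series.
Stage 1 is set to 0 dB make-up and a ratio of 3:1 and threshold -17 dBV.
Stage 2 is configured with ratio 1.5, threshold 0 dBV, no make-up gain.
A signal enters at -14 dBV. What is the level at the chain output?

-16 dBV

Stage 1: -14 dBV is 3 dB over -17 dBV; at 3:1 that becomes 1 dB over, giving -16 dBV.
Stage 2: -16 dBV is at or below the 0 dBV threshold — no compression; output -16 dBV.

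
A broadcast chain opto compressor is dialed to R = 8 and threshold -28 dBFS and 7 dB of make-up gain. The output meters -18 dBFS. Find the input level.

Stripping the +7 dB make-up gives -25 dBFS at the gain stage.
The compressed level sits -25 − (-28) = 3 dB over threshold.
Input overshoot = R × output overshoot = 24 dB → input = -28 + 24 = -4 dBFS.

-4 dBFS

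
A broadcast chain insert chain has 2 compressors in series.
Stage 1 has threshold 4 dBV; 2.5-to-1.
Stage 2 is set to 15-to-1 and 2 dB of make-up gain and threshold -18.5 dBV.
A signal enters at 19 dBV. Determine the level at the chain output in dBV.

-14.6 dBV

Stage 1: 19 dBV is 15 dB over 4 dBV; at 2.5:1 that becomes 6 dB over, giving 10 dBV.
Stage 2: 10 dBV is 28.5 dB over -18.5 dBV; at 15:1 that becomes 1.9 dB over, giving -16.6 dBV; +2 dB make-up → -14.6 dBV.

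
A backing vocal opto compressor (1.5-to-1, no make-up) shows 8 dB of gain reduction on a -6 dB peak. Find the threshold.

Let T be the threshold. Output overshoot = (input overshoot)/R, so -14 − T = (-6 − T)/1.5.
1.5·(-14 − T) = -6 − T → 0.5·T = -21 − (-6) = -15.
T = -15/0.5 = -30 dB.

-30 dB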